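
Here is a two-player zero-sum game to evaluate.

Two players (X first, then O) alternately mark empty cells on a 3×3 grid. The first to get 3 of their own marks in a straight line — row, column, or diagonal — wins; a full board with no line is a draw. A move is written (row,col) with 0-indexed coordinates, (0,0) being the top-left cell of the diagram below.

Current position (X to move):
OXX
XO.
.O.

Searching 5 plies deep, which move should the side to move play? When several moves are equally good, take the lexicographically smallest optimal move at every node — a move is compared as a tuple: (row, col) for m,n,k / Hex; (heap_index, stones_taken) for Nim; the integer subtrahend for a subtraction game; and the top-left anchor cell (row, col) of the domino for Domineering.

[OXX/XO./.O.] X move#1: (1,2):-1/OXX/XOX/.O., (2,0):-1/OXX/XO./XO., (2,2):+0/OXX/XO./.OX*
[OXX/XO./.OX] O move#2: (1,2):+0/OXX/XOO/.OX*, (2,0):-1/OXX/XO./OOX
[OXX/XOO/.OX] X move#3: (2,0):+0/OXX/XOO/XOX*
[OXX/XOO/XOX] end (terminal +0, O#4); searched OXX/XO./.O. to 5

X's best at [OXX/XO./.O.]: (2,2)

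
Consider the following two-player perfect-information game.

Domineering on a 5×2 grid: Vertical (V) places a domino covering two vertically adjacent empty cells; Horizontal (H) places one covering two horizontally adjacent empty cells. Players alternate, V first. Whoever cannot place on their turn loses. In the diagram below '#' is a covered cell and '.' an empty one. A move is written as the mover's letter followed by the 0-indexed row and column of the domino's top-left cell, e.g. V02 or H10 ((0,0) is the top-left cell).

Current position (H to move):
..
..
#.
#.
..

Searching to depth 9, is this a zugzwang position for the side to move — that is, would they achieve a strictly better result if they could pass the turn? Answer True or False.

[../../#./#./..] H move#1: H00:+1/##/../#./#./..*, H10:+1/../##/#./#./.., H40:-1/../../#./#./##
[##/../#./#./..] V move#2: V11:-1/##/.#/##/#./..*, V21:-1/##/../##/##/.., V31:-1/##/../#./##/.#
[##/.#/##/#./..] H move#3: H40:+1/##/.#/##/#./##*
[##/.#/##/#./##] end (terminal -1, V#4); searched ../../#./#./.. to 9
suppose H passes — search the same position with V to move:
pass> [../../#./#./..] V move#1: V00:+1/#./#./#./#./..*, V01:+1/.#/.#/#./#./.., V11:+1/../.#/##/#./.., V21:-1/../../##/##/.., V31:-1/../../#./##/.#
pass> [#./#./#./#./..] H move#2: H40:-1/#./#./#./#./##*
pass> [#./#./#./#./##] V move#3: V01:+1/##/##/#./#./##*, V11:+1/#./##/##/#./##, V21:+1/#./#./##/##/##
pass> [##/##/#./#./##] end (terminal -1, H#4); searched ../../#./#./.. to 9
for H: play +1, pass -1

zugzwang(../../#./#./.., H) = False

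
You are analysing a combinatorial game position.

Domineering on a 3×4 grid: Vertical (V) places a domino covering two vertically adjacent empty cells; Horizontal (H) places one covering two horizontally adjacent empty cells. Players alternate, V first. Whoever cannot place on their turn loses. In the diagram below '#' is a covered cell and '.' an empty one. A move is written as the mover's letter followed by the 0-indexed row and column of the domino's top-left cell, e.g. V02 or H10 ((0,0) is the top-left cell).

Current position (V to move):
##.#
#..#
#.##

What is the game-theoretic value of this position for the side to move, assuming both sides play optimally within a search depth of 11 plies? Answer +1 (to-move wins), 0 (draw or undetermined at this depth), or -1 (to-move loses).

ply 1, V at ##.#/#..#/#.## | V02=+1→####/#.##/#.##*; V11=+1→##.#/##.#/####
ply 2: ####/#.##/#.## is terminal -1 (H); from ##.#/#..#/#.## depth 11

value(##.#/#..#/#.##, V) = +1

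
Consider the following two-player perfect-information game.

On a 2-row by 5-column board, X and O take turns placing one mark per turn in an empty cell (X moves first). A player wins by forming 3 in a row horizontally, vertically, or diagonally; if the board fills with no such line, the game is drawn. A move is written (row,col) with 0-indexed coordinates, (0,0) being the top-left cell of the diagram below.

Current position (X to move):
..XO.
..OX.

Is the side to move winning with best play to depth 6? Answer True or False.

X winning at [..XO./..OX.]: False

ply 1, X at ..XO./..OX. | (0,0)=+0→X.XO./..OX.*; (0,1)=+0→.XXO./..OX.; (0,4)=+0→..XOX/..OX.; (1,0)=+0→..XO./X.OX.; (1,1)=+0→..XO./.XOX.; (1,4)=+0→..XO./..OXX
ply 2, O at X.XO./..OX. | (0,1)=+0→XOXO./..OX.*; (0,4)=-1→X.XOO/..OX.; (1,0)=-1→X.XO./O.OX.; (1,1)=-1→X.XO./.OOX.; (1,4)=-1→X.XO./..OXO
ply 3, X at XOXO./..OX. | (0,4)=+0→XOXOX/..OX.*; (1,0)=+0→XOXO./X.OX.; (1,1)=+0→XOXO./.XOX.; (1,4)=+0→XOXO./..OXX
ply 4, O at XOXOX/..OX. | (1,0)=+0→XOXOX/O.OX.*; (1,1)=+0→XOXOX/.OOX.; (1,4)=+0→XOXOX/..OXO
ply 5, X at XOXOX/O.OX. | (1,1)=+0→XOXOX/OXOX.*; (1,4)=-1→XOXOX/O.OXX
ply 6, O at XOXOX/OXOX. | (1,4)=+0→XOXOX/OXOXO*
ply 7: XOXOX/OXOXO is terminal +0 (X); from ..XO./..OX. depth 6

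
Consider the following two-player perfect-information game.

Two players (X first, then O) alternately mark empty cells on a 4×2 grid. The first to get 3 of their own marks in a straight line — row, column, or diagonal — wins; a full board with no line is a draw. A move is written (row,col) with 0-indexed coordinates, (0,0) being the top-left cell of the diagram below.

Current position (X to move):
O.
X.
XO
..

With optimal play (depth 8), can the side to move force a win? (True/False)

ply 1, X at O./X./XO/.. | (0,1)=+0→OX/X./XO/..; (1,1)=+0→O./XX/XO/..; (3,0)=+1→O./X./XO/X.*; (3,1)=+0→O./X./XO/.X
ply 2: O./X./XO/X. is terminal -1 (O); from O./X./XO/.. depth 8

X winning at [O./X./XO/..]: True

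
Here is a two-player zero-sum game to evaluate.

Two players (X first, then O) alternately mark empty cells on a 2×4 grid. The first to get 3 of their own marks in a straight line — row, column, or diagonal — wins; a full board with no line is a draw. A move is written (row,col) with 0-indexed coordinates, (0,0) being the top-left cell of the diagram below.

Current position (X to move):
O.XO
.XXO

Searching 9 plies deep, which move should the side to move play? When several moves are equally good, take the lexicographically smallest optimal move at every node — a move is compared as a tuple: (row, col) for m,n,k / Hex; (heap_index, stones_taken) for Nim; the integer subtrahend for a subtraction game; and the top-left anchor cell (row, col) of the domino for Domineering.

[O.XO/.XXO] X move#1: (0,1):+0/OXXO/.XXO, (1,0):+1/O.XO/XXXO*
[O.XO/XXXO] end (terminal -1, O#2); searched O.XO/.XXO to 9

X's best at [O.XO/.XXO]: (1,0)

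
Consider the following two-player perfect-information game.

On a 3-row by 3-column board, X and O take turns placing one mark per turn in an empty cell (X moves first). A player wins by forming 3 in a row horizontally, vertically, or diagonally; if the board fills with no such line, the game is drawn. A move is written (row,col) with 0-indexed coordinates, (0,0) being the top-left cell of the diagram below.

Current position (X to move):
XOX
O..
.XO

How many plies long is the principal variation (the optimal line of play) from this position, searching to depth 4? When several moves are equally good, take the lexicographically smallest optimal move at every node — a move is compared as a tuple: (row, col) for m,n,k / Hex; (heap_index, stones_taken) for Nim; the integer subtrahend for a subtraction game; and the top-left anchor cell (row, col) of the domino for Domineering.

PV length from [XOX/O../.XO]: 3 plies

ply 1, X at XOX/O../.XO | (1,1)=+0→XOX/OX./.XO*; (1,2)=+0→XOX/O.X/.XO; (2,0)=+0→XOX/O../XXO
ply 2, O at XOX/OX./.XO | (1,2)=-1→XOX/OXO/.XO; (2,0)=+0→XOX/OX./OXO*
ply 3, X at XOX/OX./OXO | (1,2)=+0→XOX/OXX/OXO*
ply 4: XOX/OXX/OXO is terminal +0 (O); from XOX/O../.XO depth 4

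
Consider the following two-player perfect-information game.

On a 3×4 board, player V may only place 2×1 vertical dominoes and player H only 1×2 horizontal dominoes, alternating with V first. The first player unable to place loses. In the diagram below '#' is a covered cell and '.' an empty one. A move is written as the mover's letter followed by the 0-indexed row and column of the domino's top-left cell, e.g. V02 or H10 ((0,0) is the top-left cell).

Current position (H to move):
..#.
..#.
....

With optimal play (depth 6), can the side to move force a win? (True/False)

ply 1, H at ..#./..#./.... | H00=-1→###./..#./....; H10=+1→..#./###./....*; H20=-1→..#./..#./##..; H21=-1→..#./..#./.##.; H22=-1→..#./..#./..##
ply 2, V at ..#./###./.... | V03=-1→..##/####/....*; V13=-1→..#./####/...#
ply 3, H at ..##/####/.... | H00=+1→####/####/....*; H20=+1→..##/####/##..; H21=+1→..##/####/.##.; H22=+1→..##/####/..##
ply 4: ####/####/.... is terminal -1 (V); from ..#./..#./.... depth 6

H winning at [..#./..#./....]: True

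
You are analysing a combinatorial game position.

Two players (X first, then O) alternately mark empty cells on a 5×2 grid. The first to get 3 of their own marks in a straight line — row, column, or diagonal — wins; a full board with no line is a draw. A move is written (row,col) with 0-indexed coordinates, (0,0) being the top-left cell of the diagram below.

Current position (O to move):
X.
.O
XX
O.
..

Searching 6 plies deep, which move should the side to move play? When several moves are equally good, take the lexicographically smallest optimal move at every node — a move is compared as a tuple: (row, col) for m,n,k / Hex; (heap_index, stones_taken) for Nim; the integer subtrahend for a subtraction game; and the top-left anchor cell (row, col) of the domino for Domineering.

O's best at [X./.O/XX/O./..]: (1,0)

ply 1, O at X./.O/XX/O./.. | (0,1)=-1→XO/.O/XX/O./..; (1,0)=+0→X./OO/XX/O./..*; (3,1)=-1→X./.O/XX/OO/..; (4,0)=-1→X./.O/XX/O./O.; (4,1)=-1→X./.O/XX/O./.O
ply 2, X at X./OO/XX/O./.. | (0,1)=+0→XX/OO/XX/O./..*; (3,1)=+0→X./OO/XX/OX/..; (4,0)=+0→X./OO/XX/O./X.; (4,1)=+0→X./OO/XX/O./.X
ply 3, O at XX/OO/XX/O./.. | (3,1)=+0→XX/OO/XX/OO/..*; (4,0)=+0→XX/OO/XX/O./O.; (4,1)=+0→XX/OO/XX/O./.O
ply 4, X at XX/OO/XX/OO/.. | (4,0)=+0→XX/OO/XX/OO/X.*; (4,1)=+0→XX/OO/XX/OO/.X
ply 5, O at XX/OO/XX/OO/X. | (4,1)=+0→XX/OO/XX/OO/XO*
ply 6: XX/OO/XX/OO/XO is terminal +0 (X); from X./.O/XX/O./.. depth 6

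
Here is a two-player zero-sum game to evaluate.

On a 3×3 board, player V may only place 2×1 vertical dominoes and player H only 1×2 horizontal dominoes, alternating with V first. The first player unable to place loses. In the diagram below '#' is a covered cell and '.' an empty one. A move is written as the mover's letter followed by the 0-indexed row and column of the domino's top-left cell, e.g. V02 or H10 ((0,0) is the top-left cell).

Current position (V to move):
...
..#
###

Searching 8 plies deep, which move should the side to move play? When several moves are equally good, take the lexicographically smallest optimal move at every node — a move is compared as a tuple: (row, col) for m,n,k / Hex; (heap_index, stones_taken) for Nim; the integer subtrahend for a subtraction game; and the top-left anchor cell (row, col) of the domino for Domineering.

p1 V@[.../..#/###]: V00[#../#.#/###]-1 V01[.#./.##/###]+1*
p2 H@[.#./.##/###] terminal -1; root [.../..#/###] d8

V's best at [.../..#/###]: V01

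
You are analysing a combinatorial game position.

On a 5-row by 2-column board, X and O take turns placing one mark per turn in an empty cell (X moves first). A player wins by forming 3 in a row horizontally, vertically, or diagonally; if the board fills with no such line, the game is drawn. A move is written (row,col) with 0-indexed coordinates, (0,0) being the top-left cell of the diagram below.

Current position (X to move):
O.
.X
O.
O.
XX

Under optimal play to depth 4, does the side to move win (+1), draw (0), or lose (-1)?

value(O./.X/O./O./XX, X) = 0

[O./.X/O./O./XX] X move#1: (0,1):-1/OX/.X/O./O./XX, (1,0):+0/O./XX/O./O./XX*, (2,1):-1/O./.X/OX/O./XX, (3,1):-1/O./.X/O./OX/XX
[O./XX/O./O./XX] O move#2: (0,1):+0/OO/XX/O./O./XX*, (2,1):+0/O./XX/OO/O./XX, (3,1):+0/O./XX/O./OO/XX
[OO/XX/O./O./XX] X move#3: (2,1):+0/OO/XX/OX/O./XX*, (3,1):+0/OO/XX/O./OX/XX
[OO/XX/OX/O./XX] O move#4: (3,1):+0/OO/XX/OX/OO/XX*
[OO/XX/OX/OO/XX] end (terminal +0, X#5); searched O./.X/O./O./XX to 4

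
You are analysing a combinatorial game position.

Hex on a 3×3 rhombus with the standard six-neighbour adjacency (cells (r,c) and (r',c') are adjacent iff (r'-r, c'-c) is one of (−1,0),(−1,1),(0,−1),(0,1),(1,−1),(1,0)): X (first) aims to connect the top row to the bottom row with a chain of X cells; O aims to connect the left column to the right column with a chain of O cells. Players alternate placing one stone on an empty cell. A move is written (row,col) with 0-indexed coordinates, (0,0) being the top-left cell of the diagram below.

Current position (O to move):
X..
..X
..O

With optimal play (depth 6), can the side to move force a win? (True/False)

p1 O@[X../..X/..O]: (0,1)[XO./..X/..O]-1 (0,2)[X.O/..X/..O]-1 (1,0)[X../O.X/..O]-1 (1,1)[X../.OX/..O]+1* (2,0)[X../..X/O.O]-1 (2,1)[X../..X/.OO]-1
p2 X@[X../.OX/..O]: (0,1)[XX./.OX/..O]-1* (0,2)[X.X/.OX/..O]-1 (1,0)[X../XOX/..O]-1 (2,0)[X../.OX/X.O]-1 (2,1)[X../.OX/.XO]-1
p3 O@[XX./.OX/..O]: (0,2)[XXO/.OX/..O]+1* (1,0)[XX./OOX/..O]+1 (2,0)[XX./.OX/O.O]+1 (2,1)[XX./.OX/.OO]+1
p4 X@[XXO/.OX/..O]: (1,0)[XXO/XOX/..O]-1* (2,0)[XXO/.OX/X.O]-1 (2,1)[XXO/.OX/.XO]-1
p5 O@[XXO/XOX/..O]: (2,0)[XXO/XOX/O.O]+1* (2,1)[XXO/XOX/.OO]-1
p6 X@[XXO/XOX/O.O] terminal -1; root [X../..X/..O] d6

O winning at [X../..X/..O]: True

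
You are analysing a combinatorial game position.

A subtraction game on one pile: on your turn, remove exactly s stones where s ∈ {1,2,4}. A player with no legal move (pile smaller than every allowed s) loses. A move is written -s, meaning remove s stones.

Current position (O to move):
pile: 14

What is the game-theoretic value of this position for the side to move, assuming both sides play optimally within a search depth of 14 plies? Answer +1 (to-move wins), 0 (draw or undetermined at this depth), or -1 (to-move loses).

ply 1, O at 14 | -1=-1→13; -2=+1→12*; -4=-1→10
ply 2, X at 12 | -1=-1→11*; -2=-1→10; -4=-1→8
ply 3, O at 11 | -1=-1→10; -2=+1→9*; -4=-1→7
ply 4, X at 9 | -1=-1→8*; -2=-1→7; -4=-1→5
ply 5, O at 8 | -1=-1→7; -2=+1→6*; -4=-1→4
ply 6, X at 6 | -1=-1→5*; -2=-1→4; -4=-1→2
ply 7, O at 5 | -1=-1→4; -2=+1→3*; -4=-1→1
ply 8, X at 3 | -1=-1→2*; -2=-1→1
ply 9, O at 2 | -1=-1→1; -2=+1→0*
ply 10: 0 is terminal -1 (X); from 14 depth 14

value(14, O) = +1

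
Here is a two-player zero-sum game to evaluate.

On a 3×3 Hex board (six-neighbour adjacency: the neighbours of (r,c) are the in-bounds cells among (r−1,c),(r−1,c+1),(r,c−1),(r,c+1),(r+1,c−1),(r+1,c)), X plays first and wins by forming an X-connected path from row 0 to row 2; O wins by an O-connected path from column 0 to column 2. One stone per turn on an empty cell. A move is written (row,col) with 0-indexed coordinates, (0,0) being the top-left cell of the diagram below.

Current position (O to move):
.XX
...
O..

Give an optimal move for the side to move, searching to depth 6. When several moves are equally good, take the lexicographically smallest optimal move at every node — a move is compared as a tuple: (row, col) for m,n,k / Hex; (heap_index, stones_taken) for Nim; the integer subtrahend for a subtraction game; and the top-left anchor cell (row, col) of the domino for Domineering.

O's best at [.XX/.../O..]: (1,2)

[.XX/.../O..] O move#1: (0,0):-1/OXX/.../O.., (1,0):-1/.XX/O../O.., (1,1):-1/.XX/.O./O.., (1,2):+1/.XX/..O/O..*, (2,1):+1/.XX/.../OO., (2,2):-1/.XX/.../O.O
[.XX/..O/O..] X move#2: (0,0):-1/XXX/..O/O..*, (1,0):-1/.XX/X.O/O.., (1,1):-1/.XX/.XO/O.., (2,1):-1/.XX/..O/OX., (2,2):-1/.XX/..O/O.X
[XXX/..O/O..] O move#3: (1,0):+1/XXX/O.O/O..*, (1,1):+1/XXX/.OO/O.., (2,1):+1/XXX/..O/OO., (2,2):+1/XXX/..O/O.O
[XXX/O.O/O..] X move#4: (1,1):-1/XXX/OXO/O..*, (2,1):-1/XXX/O.O/OX., (2,2):-1/XXX/O.O/O.X
[XXX/OXO/O..] O move#5: (2,1):+1/XXX/OXO/OO.*, (2,2):-1/XXX/OXO/O.O
[XXX/OXO/OO.] end (terminal -1, X#6); searched .XX/.../O.. to 6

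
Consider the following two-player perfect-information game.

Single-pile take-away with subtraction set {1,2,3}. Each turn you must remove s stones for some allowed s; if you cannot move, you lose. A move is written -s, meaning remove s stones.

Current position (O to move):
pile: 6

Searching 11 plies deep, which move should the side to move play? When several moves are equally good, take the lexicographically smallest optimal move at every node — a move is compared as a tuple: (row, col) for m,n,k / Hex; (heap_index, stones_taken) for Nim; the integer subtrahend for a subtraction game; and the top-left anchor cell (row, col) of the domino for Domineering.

O's best at [6]: -2

[6] O move#1: -1:-1/5, -2:+1/4*, -3:-1/3
[4] X move#2: -1:-1/3*, -2:-1/2, -3:-1/1
[3] O move#3: -1:-1/2, -2:-1/1, -3:+1/0*
[0] end (terminal -1, X#4); searched 6 to 11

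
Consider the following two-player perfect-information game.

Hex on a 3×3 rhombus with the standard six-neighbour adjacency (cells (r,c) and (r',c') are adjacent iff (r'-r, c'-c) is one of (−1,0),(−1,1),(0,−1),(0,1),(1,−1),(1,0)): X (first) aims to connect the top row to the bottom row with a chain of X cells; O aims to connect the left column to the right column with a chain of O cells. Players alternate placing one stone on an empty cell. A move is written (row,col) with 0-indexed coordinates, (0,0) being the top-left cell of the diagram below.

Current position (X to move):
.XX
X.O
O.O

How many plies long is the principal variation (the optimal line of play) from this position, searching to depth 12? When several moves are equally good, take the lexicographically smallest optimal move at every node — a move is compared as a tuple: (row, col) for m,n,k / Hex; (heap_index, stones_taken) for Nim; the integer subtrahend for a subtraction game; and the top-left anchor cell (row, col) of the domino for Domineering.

[.XX/X.O/O.O] X move#1: (0,0):-1/XXX/X.O/O.O*, (1,1):-1/.XX/XXO/O.O, (2,1):-1/.XX/X.O/OXO
[XXX/X.O/O.O] O move#2: (1,1):+1/XXX/XOO/O.O*, (2,1):+1/XXX/X.O/OOO
[XXX/XOO/O.O] end (terminal -1, X#3); searched .XX/X.O/O.O to 12

PV length from [.XX/X.O/O.O]: 2 plies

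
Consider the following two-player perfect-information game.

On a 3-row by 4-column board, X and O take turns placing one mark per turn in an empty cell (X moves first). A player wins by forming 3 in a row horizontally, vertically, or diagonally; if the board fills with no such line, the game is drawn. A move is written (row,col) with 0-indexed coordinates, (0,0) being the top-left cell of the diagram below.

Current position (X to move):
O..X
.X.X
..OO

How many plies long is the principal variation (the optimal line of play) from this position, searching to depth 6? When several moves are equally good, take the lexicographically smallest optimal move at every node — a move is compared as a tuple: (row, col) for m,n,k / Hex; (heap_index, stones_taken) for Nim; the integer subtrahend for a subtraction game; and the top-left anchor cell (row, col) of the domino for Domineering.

ply 1, X at O..X/.X.X/..OO | (0,1)=-1→OX.X/.X.X/..OO; (0,2)=-1→O.XX/.X.X/..OO; (1,0)=-1→O..X/XX.X/..OO; (1,2)=+1→O..X/.XXX/..OO*; (2,0)=-1→O..X/.X.X/X.OO; (2,1)=+1→O..X/.X.X/.XOO
ply 2: O..X/.XXX/..OO is terminal -1 (O); from O..X/.X.X/..OO depth 6

PV length from [O..X/.X.X/..OO]: 1 ply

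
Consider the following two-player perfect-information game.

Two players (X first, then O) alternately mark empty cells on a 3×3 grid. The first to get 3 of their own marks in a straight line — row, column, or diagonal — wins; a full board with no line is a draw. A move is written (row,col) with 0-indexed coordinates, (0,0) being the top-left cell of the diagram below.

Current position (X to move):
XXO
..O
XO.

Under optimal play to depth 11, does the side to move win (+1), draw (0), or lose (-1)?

value(XXO/..O/XO., X) = +1

p1 X@[XXO/..O/XO.]: (1,0)[XXO/X.O/XO.]+1* (1,1)[XXO/.XO/XO.]-1 (2,2)[XXO/..O/XOX]+1
p2 O@[XXO/X.O/XO.] terminal -1; root [XXO/..O/XO.] d11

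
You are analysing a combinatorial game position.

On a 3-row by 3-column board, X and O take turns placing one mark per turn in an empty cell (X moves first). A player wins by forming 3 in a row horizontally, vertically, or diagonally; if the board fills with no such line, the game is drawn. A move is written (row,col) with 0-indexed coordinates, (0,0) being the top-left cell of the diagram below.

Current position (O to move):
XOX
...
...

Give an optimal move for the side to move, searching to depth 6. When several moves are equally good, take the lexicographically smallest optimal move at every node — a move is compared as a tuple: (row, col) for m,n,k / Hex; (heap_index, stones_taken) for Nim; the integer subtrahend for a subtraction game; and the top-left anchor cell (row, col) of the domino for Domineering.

[XOX/.../...] O move#1: (1,0):-1/XOX/O../..., (1,1):+0/XOX/.O./...*, (1,2):-1/XOX/..O/..., (2,0):-1/XOX/.../O.., (2,1):-1/XOX/.../.O., (2,2):-1/XOX/.../..O
[XOX/.O./...] X move#2: (1,0):-1/XOX/XO./..., (1,2):-1/XOX/.OX/..., (2,0):-1/XOX/.O./X.., (2,1):+0/XOX/.O./.X.*, (2,2):-1/XOX/.O./..X
[XOX/.O./.X.] O move#3: (1,0):+0/XOX/OO./.X.*, (1,2):+0/XOX/.OO/.X., (2,0):+0/XOX/.O./OX., (2,2):+0/XOX/.O./.XO
[XOX/OO./.X.] X move#4: (1,2):+0/XOX/OOX/.X.*, (2,0):-1/XOX/OO./XX., (2,2):-1/XOX/OO./.XX
[XOX/OOX/.X.] O move#5: (2,0):-1/XOX/OOX/OX., (2,2):+0/XOX/OOX/.XO*
[XOX/OOX/.XO] X move#6: (2,0):+0/XOX/OOX/XXO*
[XOX/OOX/XXO] end (terminal +0, O#7); searched XOX/.../... to 6

O's best at [XOX/.../...]: (1,1)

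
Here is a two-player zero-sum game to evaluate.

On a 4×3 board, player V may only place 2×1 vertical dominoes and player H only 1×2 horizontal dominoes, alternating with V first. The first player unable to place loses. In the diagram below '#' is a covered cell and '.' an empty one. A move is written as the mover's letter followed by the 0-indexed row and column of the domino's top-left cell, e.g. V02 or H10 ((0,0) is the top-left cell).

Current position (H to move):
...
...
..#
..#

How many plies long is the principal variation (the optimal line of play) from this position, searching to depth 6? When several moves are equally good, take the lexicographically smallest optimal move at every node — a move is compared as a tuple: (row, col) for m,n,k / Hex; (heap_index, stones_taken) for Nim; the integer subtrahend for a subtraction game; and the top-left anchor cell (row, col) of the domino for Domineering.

PV length from [.../.../..#/..#]: 4 plies

[.../.../..#/..#] H move#1: H00:-1/##./.../..#/..#*, H01:-1/.##/.../..#/..#, H10:-1/.../##./..#/..#, H11:-1/.../.##/..#/..#, H20:-1/.../.../###/..#, H30:-1/.../.../..#/###
[##./.../..#/..#] V move#2: V02:-1/###/..#/..#/..#, V10:+1/##./#../#.#/..#*, V11:+1/##./.#./.##/..#, V20:+1/##./.../#.#/#.#, V21:+1/##./.../.##/.##
[##./#../#.#/..#] H move#3: H11:-1/##./###/#.#/..#*, H30:-1/##./#../#.#/###
[##./###/#.#/..#] V move#4: V21:+1/##./###/###/.##*
[##./###/###/.##] end (terminal -1, H#5); searched .../.../..#/..# to 6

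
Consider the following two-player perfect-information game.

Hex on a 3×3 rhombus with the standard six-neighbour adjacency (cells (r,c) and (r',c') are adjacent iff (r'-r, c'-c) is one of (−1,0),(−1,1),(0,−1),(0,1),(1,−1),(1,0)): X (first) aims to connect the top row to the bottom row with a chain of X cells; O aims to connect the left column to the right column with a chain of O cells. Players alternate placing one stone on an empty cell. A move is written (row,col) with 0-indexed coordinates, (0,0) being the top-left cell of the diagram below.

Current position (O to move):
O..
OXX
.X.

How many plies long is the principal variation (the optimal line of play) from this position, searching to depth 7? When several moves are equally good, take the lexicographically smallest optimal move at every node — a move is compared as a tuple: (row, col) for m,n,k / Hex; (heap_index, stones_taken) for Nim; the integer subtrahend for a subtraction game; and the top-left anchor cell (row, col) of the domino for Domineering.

PV length from [O../OXX/.X.]: 2 plies

p1 O@[O../OXX/.X.]: (0,1)[OO./OXX/.X.]-1* (0,2)[O.O/OXX/.X.]-1 (2,0)[O../OXX/OX.]-1 (2,2)[O../OXX/.XO]-1
p2 X@[OO./OXX/.X.]: (0,2)[OOX/OXX/.X.]+1* (2,0)[OO./OXX/XX.]-1 (2,2)[OO./OXX/.XX]-1
p3 O@[OOX/OXX/.X.] terminal -1; root [O../OXX/.X.] d7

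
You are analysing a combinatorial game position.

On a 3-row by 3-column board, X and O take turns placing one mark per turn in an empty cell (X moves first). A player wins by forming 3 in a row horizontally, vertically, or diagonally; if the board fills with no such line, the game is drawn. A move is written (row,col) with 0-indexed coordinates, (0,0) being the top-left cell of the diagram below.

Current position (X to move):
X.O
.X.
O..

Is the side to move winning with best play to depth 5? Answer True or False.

ply 1, X at X.O/.X./O.. | (0,1)=+1→XXO/.X./O..*; (1,0)=+1→X.O/XX./O..; (1,2)=+1→X.O/.XX/O..; (2,1)=+1→X.O/.X./OX.; (2,2)=+1→X.O/.X./O.X
ply 2, O at XXO/.X./O.. | (1,0)=-1→XXO/OX./O..*; (1,2)=-1→XXO/.XO/O..; (2,1)=-1→XXO/.X./OO.; (2,2)=-1→XXO/.X./O.O
ply 3, X at XXO/OX./O.. | (1,2)=+1→XXO/OXX/O..*; (2,1)=+1→XXO/OX./OX.; (2,2)=+1→XXO/OX./O.X
ply 4, O at XXO/OXX/O.. | (2,1)=-1→XXO/OXX/OO.*; (2,2)=-1→XXO/OXX/O.O
ply 5, X at XXO/OXX/OO. | (2,2)=+1→XXO/OXX/OOX*
ply 6: XXO/OXX/OOX is terminal -1 (O); from X.O/.X./O.. depth 5

X winning at [X.O/.X./O..]: True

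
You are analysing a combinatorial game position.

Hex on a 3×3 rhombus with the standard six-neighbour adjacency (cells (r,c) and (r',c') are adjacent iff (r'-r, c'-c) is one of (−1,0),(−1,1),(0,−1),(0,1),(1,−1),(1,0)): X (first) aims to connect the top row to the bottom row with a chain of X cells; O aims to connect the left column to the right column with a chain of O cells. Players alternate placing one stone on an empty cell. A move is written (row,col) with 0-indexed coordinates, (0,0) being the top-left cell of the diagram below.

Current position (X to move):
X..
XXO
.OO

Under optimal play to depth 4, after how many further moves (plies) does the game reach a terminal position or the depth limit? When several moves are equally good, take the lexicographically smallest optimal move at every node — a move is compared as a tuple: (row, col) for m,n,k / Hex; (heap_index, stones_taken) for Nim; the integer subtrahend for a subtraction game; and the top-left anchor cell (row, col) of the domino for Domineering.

PV length from [X../XXO/.OO]: 1 ply

[X../XXO/.OO] X move#1: (0,1):-1/XX./XXO/.OO, (0,2):-1/X.X/XXO/.OO, (2,0):+1/X../XXO/XOO*
[X../XXO/XOO] end (terminal -1, O#2); searched X../XXO/.OO to 4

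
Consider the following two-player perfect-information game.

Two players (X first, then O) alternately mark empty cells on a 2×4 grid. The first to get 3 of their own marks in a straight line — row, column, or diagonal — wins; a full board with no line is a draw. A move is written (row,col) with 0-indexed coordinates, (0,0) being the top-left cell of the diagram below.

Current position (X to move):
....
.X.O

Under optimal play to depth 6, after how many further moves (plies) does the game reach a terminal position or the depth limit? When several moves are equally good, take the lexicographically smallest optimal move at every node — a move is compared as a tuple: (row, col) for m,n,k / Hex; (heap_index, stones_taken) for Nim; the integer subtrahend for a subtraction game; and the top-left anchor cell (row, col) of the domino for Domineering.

[..../.X.O] X move#1: (0,0):+0/X.../.X.O*, (0,1):+0/.X../.X.O, (0,2):+0/..X./.X.O, (0,3):+0/...X/.X.O, (1,0):+0/..../XX.O, (1,2):+0/..../.XXO
[X.../.X.O] O move#2: (0,1):+0/XO../.X.O*, (0,2):+0/X.O./.X.O, (0,3):+0/X..O/.X.O, (1,0):+0/X.../OX.O, (1,2):+0/X.../.XOO
[XO../.X.O] X move#3: (0,2):+0/XOX./.X.O*, (0,3):+0/XO.X/.X.O, (1,0):+0/XO../XX.O, (1,2):+0/XO../.XXO
[XOX./.X.O] O move#4: (0,3):+0/XOXO/.X.O*, (1,0):+0/XOX./OX.O, (1,2):+0/XOX./.XOO
[XOXO/.X.O] X move#5: (1,0):+0/XOXO/XX.O*, (1,2):+0/XOXO/.XXO
[XOXO/XX.O] O move#6: (1,2):+0/XOXO/XXOO*
[XOXO/XXOO] end (terminal +0, X#7); searched ..../.X.O to 6

PV length from [..../.X.O]: 6 plies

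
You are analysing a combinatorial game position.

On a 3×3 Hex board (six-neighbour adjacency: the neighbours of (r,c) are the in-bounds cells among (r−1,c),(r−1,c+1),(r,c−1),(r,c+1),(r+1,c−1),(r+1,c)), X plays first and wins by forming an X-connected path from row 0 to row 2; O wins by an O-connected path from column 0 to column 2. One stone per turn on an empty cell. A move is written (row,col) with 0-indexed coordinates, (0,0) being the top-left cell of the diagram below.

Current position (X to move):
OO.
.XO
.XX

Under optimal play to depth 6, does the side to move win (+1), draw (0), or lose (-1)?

value(OO./.XO/.XX, X) = +1

p1 X@[OO./.XO/.XX]: (0,2)[OOX/.XO/.XX]+1* (1,0)[OO./XXO/.XX]-1 (2,0)[OO./.XO/XXX]-1
p2 O@[OOX/.XO/.XX] terminal -1; root [OO./.XO/.XX] d6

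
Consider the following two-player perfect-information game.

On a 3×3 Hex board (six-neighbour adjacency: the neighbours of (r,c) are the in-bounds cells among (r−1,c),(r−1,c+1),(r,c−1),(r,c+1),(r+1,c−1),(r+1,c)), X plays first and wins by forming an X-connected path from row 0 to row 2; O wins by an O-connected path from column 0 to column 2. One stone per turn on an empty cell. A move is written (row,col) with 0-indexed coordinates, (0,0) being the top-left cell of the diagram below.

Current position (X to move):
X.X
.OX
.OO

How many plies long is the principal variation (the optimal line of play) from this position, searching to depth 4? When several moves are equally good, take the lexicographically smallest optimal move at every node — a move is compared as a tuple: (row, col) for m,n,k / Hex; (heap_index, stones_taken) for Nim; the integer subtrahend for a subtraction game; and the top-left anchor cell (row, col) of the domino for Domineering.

ply 1, X at X.X/.OX/.OO | (0,1)=-1→XXX/.OX/.OO*; (1,0)=-1→X.X/XOX/.OO; (2,0)=-1→X.X/.OX/XOO
ply 2, O at XXX/.OX/.OO | (1,0)=+1→XXX/OOX/.OO*; (2,0)=+1→XXX/.OX/OOO
ply 3: XXX/OOX/.OO is terminal -1 (X); from X.X/.OX/.OO depth 4

PV length from [X.X/.OX/.OO]: 2 plies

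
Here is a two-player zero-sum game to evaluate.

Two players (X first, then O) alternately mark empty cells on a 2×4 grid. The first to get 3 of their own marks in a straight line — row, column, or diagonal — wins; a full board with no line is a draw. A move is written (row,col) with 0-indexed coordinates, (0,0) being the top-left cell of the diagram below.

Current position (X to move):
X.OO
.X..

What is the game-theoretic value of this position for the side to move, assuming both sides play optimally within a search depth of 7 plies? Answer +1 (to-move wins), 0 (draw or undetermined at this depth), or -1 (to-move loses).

value(X.OO/.X.., X) = 0

p1 X@[X.OO/.X..]: (0,1)[XXOO/.X..]+0* (1,0)[X.OO/XX..]-1 (1,2)[X.OO/.XX.]-1 (1,3)[X.OO/.X.X]-1
p2 O@[XXOO/.X..]: (1,0)[XXOO/OX..]+0* (1,2)[XXOO/.XO.]+0 (1,3)[XXOO/.X.O]+0
p3 X@[XXOO/OX..]: (1,2)[XXOO/OXX.]+0* (1,3)[XXOO/OX.X]+0
p4 O@[XXOO/OXX.]: (1,3)[XXOO/OXXO]+0*
p5 X@[XXOO/OXXO] terminal +0; root [X.OO/.X..] d7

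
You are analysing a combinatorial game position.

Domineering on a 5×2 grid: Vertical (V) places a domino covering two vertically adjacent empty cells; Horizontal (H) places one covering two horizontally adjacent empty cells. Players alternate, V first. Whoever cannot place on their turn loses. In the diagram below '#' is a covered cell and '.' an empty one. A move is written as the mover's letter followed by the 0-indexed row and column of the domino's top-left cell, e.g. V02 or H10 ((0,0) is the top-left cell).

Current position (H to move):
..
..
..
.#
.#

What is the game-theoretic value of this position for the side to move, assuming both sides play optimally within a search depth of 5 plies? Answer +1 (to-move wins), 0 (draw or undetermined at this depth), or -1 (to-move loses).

value(../../../.#/.#, H) = +1

ply 1, H at ../../../.#/.# | H00=-1→##/../../.#/.#; H10=+1→../##/../.#/.#*; H20=-1→../../##/.#/.#
ply 2, V at ../##/../.#/.# | V20=-1→../##/#./##/.#*; V30=-1→../##/../##/##
ply 3, H at ../##/#./##/.# | H00=+1→##/##/#./##/.#*
ply 4: ##/##/#./##/.# is terminal -1 (V); from ../../../.#/.# depth 5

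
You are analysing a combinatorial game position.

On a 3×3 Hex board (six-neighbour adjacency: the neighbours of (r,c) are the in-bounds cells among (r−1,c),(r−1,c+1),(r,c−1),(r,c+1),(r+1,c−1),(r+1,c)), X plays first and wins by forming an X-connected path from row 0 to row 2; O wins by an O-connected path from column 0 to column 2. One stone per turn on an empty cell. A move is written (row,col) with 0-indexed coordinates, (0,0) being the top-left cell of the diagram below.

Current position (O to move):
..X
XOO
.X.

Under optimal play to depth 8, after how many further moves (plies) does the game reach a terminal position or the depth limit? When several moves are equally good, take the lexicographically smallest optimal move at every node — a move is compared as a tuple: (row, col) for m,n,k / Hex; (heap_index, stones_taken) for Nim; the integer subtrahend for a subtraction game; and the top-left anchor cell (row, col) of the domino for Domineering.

PV length from [..X/XOO/.X.]: 3 plies

p1 O@[..X/XOO/.X.]: (0,0)[O.X/XOO/.X.]+1* (0,1)[.OX/XOO/.X.]+1 (2,0)[..X/XOO/OX.]+1 (2,2)[..X/XOO/.XO]-1
p2 X@[O.X/XOO/.X.]: (0,1)[OXX/XOO/.X.]-1* (2,0)[O.X/XOO/XX.]-1 (2,2)[O.X/XOO/.XX]-1
p3 O@[OXX/XOO/.X.]: (2,0)[OXX/XOO/OX.]+1* (2,2)[OXX/XOO/.XO]-1
p4 X@[OXX/XOO/OX.] terminal -1; root [..X/XOO/.X.] d8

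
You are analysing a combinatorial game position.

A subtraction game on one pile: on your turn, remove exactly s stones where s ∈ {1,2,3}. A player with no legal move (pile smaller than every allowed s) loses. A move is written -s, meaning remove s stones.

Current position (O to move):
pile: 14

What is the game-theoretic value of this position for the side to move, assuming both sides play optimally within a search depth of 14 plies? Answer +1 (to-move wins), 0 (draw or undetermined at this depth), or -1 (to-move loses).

value(14, O) = +1

p1 O@[14]: -1[13]-1 -2[12]+1* -3[11]-1
p2 X@[12]: -1[11]-1* -2[10]-1 -3[9]-1
p3 O@[11]: -1[10]-1 -2[9]-1 -3[8]+1*
p4 X@[8]: -1[7]-1* -2[6]-1 -3[5]-1
p5 O@[7]: -1[6]-1 -2[5]-1 -3[4]+1*
p6 X@[4]: -1[3]-1* -2[2]-1 -3[1]-1
p7 O@[3]: -1[2]-1 -2[1]-1 -3[0]+1*
p8 X@[0] terminal -1; root [14] d14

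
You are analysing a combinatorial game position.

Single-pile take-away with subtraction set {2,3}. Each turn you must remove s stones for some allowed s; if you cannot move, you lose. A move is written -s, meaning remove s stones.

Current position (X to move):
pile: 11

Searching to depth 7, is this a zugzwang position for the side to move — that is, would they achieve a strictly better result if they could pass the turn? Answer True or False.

zugzwang(11, X) = True

p1 X@[11]: -2[9]-1* -3[8]-1
p2 O@[9]: -2[7]-1 -3[6]+1*
p3 X@[6]: -2[4]-1* -3[3]-1
p4 O@[4]: -2[2]-1 -3[1]+1*
p5 X@[1] terminal -1; root [11] d7
if X skipped the turn, O would face:
~ p1 O@[11]: -2[9]-1* -3[8]-1
~ p2 X@[9]: -2[7]-1 -3[6]+1*
~ p3 O@[6]: -2[4]-1* -3[3]-1
~ p4 X@[4]: -2[2]-1 -3[1]+1*
~ p5 O@[1] terminal -1; root [11] d7
compare (X): move=-1 vs pass=+1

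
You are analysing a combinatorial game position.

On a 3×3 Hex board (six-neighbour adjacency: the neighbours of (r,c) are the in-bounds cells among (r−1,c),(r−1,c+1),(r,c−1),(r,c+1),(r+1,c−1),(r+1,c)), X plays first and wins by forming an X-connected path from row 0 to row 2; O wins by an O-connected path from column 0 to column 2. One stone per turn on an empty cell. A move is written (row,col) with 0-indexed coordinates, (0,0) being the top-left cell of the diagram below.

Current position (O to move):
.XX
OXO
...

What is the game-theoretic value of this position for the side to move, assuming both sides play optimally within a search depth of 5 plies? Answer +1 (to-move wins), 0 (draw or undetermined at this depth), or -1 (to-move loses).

ply 1, O at .XX/OXO/... | (0,0)=-1→OXX/OXO/...*; (2,0)=-1→.XX/OXO/O..; (2,1)=-1→.XX/OXO/.O.; (2,2)=-1→.XX/OXO/..O
ply 2, X at OXX/OXO/... | (2,0)=+1→OXX/OXO/X..*; (2,1)=+1→OXX/OXO/.X.; (2,2)=+1→OXX/OXO/..X
ply 3: OXX/OXO/X.. is terminal -1 (O); from .XX/OXO/... depth 5

value(.XX/OXO/..., O) = -1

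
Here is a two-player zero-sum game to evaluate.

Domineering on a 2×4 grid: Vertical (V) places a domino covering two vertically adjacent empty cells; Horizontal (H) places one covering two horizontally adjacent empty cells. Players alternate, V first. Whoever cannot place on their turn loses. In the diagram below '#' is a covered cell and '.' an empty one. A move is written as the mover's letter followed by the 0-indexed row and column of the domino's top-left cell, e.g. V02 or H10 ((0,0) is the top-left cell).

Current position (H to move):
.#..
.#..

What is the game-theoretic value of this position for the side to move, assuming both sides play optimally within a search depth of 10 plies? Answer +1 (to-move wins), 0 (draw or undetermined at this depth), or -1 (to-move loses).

ply 1, H at .#../.#.. | H02=+1→.###/.#..*; H12=+1→.#../.###
ply 2, V at .###/.#.. | V00=-1→####/##..*
ply 3, H at ####/##.. | H12=+1→####/####*
ply 4: ####/#### is terminal -1 (V); from .#../.#.. depth 10

value(.#../.#.., H) = +1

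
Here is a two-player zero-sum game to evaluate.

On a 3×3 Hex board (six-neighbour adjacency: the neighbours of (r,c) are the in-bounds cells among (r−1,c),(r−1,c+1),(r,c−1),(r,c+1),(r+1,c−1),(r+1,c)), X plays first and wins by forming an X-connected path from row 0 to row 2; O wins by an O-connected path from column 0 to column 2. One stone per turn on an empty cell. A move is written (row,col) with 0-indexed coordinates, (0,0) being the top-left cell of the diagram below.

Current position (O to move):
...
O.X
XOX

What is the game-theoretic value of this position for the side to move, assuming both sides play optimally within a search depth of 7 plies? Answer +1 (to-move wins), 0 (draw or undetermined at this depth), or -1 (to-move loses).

value(.../O.X/XOX, O) = +1

ply 1, O at .../O.X/XOX | (0,0)=-1→O../O.X/XOX; (0,1)=-1→.O./O.X/XOX; (0,2)=+1→..O/O.X/XOX*; (1,1)=-1→.../OOX/XOX
ply 2, X at ..O/O.X/XOX | (0,0)=-1→X.O/O.X/XOX*; (0,1)=-1→.XO/O.X/XOX; (1,1)=-1→..O/OXX/XOX
ply 3, O at X.O/O.X/XOX | (0,1)=+1→XOO/O.X/XOX*; (1,1)=+1→X.O/OOX/XOX
ply 4: XOO/O.X/XOX is terminal -1 (X); from .../O.X/XOX depth 7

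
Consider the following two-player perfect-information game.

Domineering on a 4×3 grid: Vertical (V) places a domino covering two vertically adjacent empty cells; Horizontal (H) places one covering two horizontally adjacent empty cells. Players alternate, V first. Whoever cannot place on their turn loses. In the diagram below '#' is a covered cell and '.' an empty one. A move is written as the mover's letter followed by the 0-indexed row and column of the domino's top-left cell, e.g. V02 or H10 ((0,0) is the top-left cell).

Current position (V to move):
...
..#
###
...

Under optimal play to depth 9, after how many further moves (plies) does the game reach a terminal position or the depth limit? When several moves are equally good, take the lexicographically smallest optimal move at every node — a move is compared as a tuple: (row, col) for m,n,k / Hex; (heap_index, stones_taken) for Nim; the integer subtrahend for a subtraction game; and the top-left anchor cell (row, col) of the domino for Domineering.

[.../..#/###/...] V move#1: V00:-1/#../#.#/###/..., V01:+1/.#./.##/###/...*
[.#./.##/###/...] H move#2: H30:-1/.#./.##/###/##.*, H31:-1/.#./.##/###/.##
[.#./.##/###/##.] V move#3: V00:+1/##./###/###/##.*
[##./###/###/##.] end (terminal -1, H#4); searched .../..#/###/... to 9

PV length from [.../..#/###/...]: 3 plies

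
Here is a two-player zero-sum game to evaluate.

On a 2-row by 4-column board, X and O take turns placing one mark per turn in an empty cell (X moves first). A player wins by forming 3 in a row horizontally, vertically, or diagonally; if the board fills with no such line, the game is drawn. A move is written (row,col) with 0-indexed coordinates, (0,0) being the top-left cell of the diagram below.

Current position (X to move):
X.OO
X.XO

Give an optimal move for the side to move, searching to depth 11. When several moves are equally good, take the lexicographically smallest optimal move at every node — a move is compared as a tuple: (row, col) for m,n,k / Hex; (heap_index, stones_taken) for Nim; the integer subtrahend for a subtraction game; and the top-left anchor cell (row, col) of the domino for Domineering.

ply 1, X at X.OO/X.XO | (0,1)=+0→XXOO/X.XO; (1,1)=+1→X.OO/XXXO*
ply 2: X.OO/XXXO is terminal -1 (O); from X.OO/X.XO depth 11

X's best at [X.OO/X.XO]: (1,1)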